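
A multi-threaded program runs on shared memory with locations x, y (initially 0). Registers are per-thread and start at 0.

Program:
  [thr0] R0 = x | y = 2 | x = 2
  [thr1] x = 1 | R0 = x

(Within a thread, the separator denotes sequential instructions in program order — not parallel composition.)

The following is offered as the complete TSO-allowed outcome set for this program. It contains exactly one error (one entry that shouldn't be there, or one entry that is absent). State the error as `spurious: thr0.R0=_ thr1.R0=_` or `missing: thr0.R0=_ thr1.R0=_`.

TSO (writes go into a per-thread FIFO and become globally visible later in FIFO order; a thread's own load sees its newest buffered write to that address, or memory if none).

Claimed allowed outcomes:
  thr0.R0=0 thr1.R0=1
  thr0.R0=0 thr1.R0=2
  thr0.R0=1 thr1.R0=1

missing: thr0.R0=1 thr1.R0=2

outcome vector order: (thr0.R0,thr1.R0)
under TSO → <0 1> <0 2> <1 1> <1 2>
TSO∖claimed = {<1 2>}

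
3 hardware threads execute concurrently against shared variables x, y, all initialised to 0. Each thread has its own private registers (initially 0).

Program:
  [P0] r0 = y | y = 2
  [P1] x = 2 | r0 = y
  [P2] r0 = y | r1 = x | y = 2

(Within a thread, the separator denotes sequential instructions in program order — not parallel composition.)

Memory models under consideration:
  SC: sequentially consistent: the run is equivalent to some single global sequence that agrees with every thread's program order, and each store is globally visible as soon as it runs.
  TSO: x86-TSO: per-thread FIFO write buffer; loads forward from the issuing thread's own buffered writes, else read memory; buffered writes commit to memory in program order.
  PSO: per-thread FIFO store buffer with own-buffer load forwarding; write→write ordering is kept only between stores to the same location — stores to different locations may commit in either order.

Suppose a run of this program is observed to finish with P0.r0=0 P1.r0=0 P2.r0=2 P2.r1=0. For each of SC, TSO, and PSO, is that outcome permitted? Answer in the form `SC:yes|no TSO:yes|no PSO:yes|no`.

outcome vector order: (P0.r0,P1.r0,P2.r0,P2.r1)
under SC → 0/0/0/0, 0/0/0/2, 0/0/2/2, 0/2/0/0, 0/2/0/2, 0/2/2/0, 0/2/2/2, 2/0/0/0, 2/0/0/2, 2/2/0/0, 2/2/0/2
under TSO → 0/0/0/0, 0/0/0/2, 0/0/2/0, 0/0/2/2, 0/2/0/0, 0/2/0/2, 0/2/2/0, 0/2/2/2, 2/0/0/0, 2/0/0/2, 2/2/0/0, 2/2/0/2
under PSO → 0/0/0/0, 0/0/0/2, 0/0/2/0, 0/0/2/2, 0/2/0/0, 0/2/0/2, 0/2/2/0, 0/2/2/2, 2/0/0/0, 2/0/0/2, 2/2/0/0, 2/2/0/2
target 0/0/2/0 ∈ {TSO,PSO}

SC:no TSO:yes PSO:yes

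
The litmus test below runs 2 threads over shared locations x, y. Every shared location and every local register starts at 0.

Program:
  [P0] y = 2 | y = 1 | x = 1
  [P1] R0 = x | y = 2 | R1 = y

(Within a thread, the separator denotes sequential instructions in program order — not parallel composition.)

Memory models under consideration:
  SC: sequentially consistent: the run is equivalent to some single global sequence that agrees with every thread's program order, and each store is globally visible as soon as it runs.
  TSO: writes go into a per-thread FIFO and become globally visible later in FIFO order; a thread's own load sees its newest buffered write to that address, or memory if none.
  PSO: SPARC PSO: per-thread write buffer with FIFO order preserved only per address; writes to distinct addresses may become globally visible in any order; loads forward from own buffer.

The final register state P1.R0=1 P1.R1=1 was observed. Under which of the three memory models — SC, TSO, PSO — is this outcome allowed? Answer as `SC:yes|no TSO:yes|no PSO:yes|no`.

outcome vector order: (P1.R0,P1.R1)
under SC → 01; 02; 12
under TSO → 01; 02; 12
under PSO → 01; 02; 11; 12
target 11 ∈ {PSO}

SC:no TSO:no PSO:yes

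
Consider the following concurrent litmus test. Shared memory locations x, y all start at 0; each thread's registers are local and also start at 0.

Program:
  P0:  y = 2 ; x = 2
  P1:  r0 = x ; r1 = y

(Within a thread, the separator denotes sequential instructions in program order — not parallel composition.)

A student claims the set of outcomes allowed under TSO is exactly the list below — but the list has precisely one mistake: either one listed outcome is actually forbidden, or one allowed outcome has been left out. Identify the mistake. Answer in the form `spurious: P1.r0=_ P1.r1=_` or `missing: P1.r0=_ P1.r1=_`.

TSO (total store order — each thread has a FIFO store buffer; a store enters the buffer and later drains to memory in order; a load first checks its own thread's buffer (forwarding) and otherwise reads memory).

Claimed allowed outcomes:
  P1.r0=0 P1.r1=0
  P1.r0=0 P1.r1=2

missing: P1.r0=2 P1.r1=2

outcome vector order: (P1.r0,P1.r1)
[TSO] allowed = {(0,0); (0,2); (2,2)}
TSO∖claimed = {(2,2)}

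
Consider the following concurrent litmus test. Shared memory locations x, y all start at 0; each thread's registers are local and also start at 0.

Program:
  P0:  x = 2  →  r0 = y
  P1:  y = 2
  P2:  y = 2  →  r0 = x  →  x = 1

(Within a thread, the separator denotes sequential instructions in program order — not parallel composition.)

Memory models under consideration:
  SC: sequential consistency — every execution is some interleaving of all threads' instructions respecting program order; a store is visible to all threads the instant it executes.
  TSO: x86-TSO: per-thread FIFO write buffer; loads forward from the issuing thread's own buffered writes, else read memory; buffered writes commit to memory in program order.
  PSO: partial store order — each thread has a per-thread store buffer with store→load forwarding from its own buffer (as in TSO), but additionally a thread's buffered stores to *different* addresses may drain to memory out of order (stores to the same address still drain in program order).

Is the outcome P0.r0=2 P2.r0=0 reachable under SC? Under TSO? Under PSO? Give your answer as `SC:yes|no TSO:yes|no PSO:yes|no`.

outcome vector order: (P0.r0,P2.r0)
SC (3): (0,2); (2,0); (2,2)
TSO (4): (0,0); (0,2); (2,0); (2,2)
PSO (4): (0,0); (0,2); (2,0); (2,2)
target (2,0) ∈ {SC,TSO,PSO}

SC:yes TSO:yes PSO:yes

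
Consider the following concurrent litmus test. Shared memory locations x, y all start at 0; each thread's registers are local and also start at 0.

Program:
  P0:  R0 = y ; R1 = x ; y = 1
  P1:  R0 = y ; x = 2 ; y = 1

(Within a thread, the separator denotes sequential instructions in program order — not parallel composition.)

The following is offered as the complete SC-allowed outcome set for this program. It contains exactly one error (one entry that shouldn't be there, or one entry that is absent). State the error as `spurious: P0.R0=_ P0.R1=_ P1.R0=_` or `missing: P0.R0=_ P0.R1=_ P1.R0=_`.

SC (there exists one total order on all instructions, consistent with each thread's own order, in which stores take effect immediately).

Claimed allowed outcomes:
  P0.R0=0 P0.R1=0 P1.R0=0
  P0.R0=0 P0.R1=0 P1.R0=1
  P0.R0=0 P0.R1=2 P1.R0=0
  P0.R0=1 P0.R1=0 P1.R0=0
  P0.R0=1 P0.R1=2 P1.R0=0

outcome vector order: (P0.R0,P0.R1,P1.R0)
under SC → <0 0 0> <0 0 1> <0 2 0> <1 2 0>
claimed∖SC = {<1 0 0>}

spurious: P0.R0=1 P0.R1=0 P1.R0=0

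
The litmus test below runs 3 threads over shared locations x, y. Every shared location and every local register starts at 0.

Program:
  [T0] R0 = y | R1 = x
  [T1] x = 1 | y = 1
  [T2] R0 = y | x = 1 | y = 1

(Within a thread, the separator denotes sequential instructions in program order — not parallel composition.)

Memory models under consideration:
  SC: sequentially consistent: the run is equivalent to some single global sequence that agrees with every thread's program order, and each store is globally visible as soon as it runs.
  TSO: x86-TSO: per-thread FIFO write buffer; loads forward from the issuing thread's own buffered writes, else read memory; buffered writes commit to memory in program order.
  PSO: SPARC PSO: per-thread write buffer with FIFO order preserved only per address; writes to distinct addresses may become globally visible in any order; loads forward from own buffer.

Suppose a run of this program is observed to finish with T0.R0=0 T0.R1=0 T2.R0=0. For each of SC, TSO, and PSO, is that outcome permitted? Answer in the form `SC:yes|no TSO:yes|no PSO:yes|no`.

SC:yes TSO:yes PSO:yes

outcome vector order: (T0.R0,T0.R1,T2.R0)
[SC] allowed = {<0 0 0> <0 0 1> <0 1 0> <0 1 1> <1 1 0> <1 1 1>}
[TSO] allowed = {<0 0 0> <0 0 1> <0 1 0> <0 1 1> <1 1 0> <1 1 1>}
[PSO] allowed = {<0 0 0> <0 0 1> <0 1 0> <0 1 1> <1 0 0> <1 0 1> <1 1 0> <1 1 1>}
target <0 0 0> ∈ {SC,TSO,PSO}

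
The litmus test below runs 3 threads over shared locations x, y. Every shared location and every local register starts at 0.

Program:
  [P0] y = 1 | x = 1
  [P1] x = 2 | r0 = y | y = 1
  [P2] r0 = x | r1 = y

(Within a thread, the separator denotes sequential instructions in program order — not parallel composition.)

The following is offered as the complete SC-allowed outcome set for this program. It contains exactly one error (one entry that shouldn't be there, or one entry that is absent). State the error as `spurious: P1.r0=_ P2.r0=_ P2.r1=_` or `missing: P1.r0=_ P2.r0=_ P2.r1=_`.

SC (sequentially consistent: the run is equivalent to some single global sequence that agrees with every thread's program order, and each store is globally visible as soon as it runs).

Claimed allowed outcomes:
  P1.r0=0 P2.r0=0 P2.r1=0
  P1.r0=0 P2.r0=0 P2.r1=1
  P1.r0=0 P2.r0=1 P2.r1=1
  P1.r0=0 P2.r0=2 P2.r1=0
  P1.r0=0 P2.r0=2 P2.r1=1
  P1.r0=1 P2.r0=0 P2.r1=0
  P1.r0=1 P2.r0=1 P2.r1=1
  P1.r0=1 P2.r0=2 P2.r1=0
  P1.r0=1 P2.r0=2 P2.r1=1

missing: P1.r0=1 P2.r0=0 P2.r1=1

outcome vector order: (P1.r0,P2.r0,P2.r1)
under SC → <0 0 0> <0 0 1> <0 1 1> <0 2 0> <0 2 1> <1 0 0> <1 0 1> <1 1 1> <1 2 0> <1 2 1>
SC∖claimed = {<1 0 1>}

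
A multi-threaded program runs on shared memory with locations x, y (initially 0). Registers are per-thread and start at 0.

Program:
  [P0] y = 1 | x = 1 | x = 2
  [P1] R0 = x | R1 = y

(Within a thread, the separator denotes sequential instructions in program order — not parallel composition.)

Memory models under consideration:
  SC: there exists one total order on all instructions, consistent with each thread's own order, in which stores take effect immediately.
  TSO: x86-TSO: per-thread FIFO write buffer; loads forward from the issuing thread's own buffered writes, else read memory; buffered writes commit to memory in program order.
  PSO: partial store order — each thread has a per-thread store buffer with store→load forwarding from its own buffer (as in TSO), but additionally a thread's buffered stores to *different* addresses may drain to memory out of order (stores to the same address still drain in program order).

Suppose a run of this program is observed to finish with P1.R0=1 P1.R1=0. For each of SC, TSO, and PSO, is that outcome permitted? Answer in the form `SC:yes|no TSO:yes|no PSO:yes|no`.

outcome vector order: (P1.R0,P1.R1)
SC (4): (0,0) (0,1) (1,1) (2,1)
TSO (4): (0,0) (0,1) (1,1) (2,1)
PSO (6): (0,0) (0,1) (1,0) (1,1) (2,0) (2,1)
target (1,0) ∈ {PSO}

SC:no TSO:no PSO:yes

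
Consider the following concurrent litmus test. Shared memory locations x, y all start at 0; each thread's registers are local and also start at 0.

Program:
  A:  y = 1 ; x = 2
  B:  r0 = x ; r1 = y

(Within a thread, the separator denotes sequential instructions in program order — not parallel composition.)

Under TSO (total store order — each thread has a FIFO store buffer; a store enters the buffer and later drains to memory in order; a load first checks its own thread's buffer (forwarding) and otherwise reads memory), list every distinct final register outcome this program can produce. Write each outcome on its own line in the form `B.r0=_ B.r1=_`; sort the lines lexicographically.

B.r0=0 B.r1=0
B.r0=0 B.r1=1
B.r0=2 B.r1=1

outcome vector order: (B.r0,B.r1)
|TSO outcomes| = 3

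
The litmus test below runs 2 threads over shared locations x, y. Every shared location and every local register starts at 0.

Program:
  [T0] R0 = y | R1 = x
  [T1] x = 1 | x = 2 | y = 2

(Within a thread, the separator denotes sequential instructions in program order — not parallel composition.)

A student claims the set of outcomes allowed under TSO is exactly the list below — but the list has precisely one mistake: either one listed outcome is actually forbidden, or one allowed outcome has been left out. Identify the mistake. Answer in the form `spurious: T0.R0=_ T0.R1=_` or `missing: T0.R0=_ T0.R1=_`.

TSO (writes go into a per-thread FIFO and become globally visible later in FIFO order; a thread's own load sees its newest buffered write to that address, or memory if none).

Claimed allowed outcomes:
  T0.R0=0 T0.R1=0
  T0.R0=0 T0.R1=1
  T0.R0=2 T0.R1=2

outcome vector order: (T0.R0,T0.R1)
TSO (4): <0 0> <0 1> <0 2> <2 2>
TSO∖claimed = {<0 2>}

missing: T0.R0=0 T0.R1=2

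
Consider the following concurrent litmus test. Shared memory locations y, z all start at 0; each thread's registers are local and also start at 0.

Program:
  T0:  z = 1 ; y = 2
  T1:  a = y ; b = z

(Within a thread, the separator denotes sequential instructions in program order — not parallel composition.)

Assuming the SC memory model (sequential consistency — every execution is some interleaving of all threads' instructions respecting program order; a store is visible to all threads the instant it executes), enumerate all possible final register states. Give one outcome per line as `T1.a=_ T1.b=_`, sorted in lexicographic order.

T1.a=0 T1.b=0
T1.a=0 T1.b=1
T1.a=2 T1.b=1

outcome vector order: (T1.a,T1.b)
|SC outcomes| = 3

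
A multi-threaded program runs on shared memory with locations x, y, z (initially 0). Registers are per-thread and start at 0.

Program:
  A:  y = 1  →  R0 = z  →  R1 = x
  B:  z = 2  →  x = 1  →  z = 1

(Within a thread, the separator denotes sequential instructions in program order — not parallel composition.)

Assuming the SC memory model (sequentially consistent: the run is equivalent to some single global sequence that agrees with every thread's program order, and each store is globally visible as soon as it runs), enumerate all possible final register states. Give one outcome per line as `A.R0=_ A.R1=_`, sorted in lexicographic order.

outcome vector order: (A.R0,A.R1)
|SC outcomes| = 5

A.R0=0 A.R1=0
A.R0=0 A.R1=1
A.R0=1 A.R1=1
A.R0=2 A.R1=0
A.R0=2 A.R1=1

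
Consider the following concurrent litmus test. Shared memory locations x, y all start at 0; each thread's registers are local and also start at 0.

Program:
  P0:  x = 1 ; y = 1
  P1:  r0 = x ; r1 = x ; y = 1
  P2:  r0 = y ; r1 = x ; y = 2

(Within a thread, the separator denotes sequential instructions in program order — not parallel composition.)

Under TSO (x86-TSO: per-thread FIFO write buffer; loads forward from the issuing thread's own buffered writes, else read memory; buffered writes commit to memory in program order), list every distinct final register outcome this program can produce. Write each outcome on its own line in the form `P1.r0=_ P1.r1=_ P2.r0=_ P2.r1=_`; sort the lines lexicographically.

P1.r0=0 P1.r1=0 P2.r0=0 P2.r1=0
P1.r0=0 P1.r1=0 P2.r0=0 P2.r1=1
P1.r0=0 P1.r1=0 P2.r0=1 P2.r1=0
P1.r0=0 P1.r1=0 P2.r0=1 P2.r1=1
P1.r0=0 P1.r1=1 P2.r0=0 P2.r1=0
P1.r0=0 P1.r1=1 P2.r0=0 P2.r1=1
P1.r0=0 P1.r1=1 P2.r0=1 P2.r1=1
P1.r0=1 P1.r1=1 P2.r0=0 P2.r1=0
P1.r0=1 P1.r1=1 P2.r0=0 P2.r1=1
P1.r0=1 P1.r1=1 P2.r0=1 P2.r1=1

outcome vector order: (P1.r0,P1.r1,P2.r0,P2.r1)
|TSO outcomes| = 10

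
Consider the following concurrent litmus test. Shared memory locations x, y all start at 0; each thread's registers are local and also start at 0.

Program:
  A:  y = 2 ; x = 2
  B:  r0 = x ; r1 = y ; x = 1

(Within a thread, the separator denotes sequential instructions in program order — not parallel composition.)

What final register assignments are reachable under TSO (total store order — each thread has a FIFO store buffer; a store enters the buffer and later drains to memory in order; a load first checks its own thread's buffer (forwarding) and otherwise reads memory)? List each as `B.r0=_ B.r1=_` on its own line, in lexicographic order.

outcome vector order: (B.r0,B.r1)
|TSO outcomes| = 3

B.r0=0 B.r1=0
B.r0=0 B.r1=2
B.r0=2 B.r1=2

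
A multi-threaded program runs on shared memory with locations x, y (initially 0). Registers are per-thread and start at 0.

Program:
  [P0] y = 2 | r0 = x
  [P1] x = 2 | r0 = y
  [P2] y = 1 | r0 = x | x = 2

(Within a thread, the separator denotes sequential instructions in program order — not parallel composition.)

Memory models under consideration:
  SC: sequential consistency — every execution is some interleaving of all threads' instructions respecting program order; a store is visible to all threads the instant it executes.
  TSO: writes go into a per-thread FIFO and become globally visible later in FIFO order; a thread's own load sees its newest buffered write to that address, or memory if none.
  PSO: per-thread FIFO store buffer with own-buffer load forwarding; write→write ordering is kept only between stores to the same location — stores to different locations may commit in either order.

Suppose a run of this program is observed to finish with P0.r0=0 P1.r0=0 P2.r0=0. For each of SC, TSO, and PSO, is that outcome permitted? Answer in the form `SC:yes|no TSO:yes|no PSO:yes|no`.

outcome vector order: (P0.r0,P1.r0,P2.r0)
SC: 9 outcomes — {<0 1 0> <0 1 2> <0 2 0> <0 2 2> <2 0 2> <2 1 0> <2 1 2> <2 2 0> <2 2 2>}
TSO: 12 outcomes — {<0 0 0> <0 0 2> <0 1 0> <0 1 2> <0 2 0> <0 2 2> <2 0 0> <2 0 2> <2 1 0> <2 1 2> <2 2 0> <2 2 2>}
PSO: 12 outcomes — {<0 0 0> <0 0 2> <0 1 0> <0 1 2> <0 2 0> <0 2 2> <2 0 0> <2 0 2> <2 1 0> <2 1 2> <2 2 0> <2 2 2>}
target <0 0 0> ∈ {TSO,PSO}

SC:no TSO:yes PSO:yes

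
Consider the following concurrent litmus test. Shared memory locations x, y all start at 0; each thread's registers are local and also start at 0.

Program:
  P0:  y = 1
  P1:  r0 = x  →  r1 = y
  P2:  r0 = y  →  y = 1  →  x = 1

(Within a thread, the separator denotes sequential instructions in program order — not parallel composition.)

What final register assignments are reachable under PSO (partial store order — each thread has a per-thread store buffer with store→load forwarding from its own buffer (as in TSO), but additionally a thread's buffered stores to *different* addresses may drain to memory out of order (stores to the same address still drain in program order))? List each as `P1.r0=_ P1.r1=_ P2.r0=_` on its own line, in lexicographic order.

P1.r0=0 P1.r1=0 P2.r0=0
P1.r0=0 P1.r1=0 P2.r0=1
P1.r0=0 P1.r1=1 P2.r0=0
P1.r0=0 P1.r1=1 P2.r0=1
P1.r0=1 P1.r1=0 P2.r0=0
P1.r0=1 P1.r1=1 P2.r0=0
P1.r0=1 P1.r1=1 P2.r0=1

outcome vector order: (P1.r0,P1.r1,P2.r0)
|PSO outcomes| = 7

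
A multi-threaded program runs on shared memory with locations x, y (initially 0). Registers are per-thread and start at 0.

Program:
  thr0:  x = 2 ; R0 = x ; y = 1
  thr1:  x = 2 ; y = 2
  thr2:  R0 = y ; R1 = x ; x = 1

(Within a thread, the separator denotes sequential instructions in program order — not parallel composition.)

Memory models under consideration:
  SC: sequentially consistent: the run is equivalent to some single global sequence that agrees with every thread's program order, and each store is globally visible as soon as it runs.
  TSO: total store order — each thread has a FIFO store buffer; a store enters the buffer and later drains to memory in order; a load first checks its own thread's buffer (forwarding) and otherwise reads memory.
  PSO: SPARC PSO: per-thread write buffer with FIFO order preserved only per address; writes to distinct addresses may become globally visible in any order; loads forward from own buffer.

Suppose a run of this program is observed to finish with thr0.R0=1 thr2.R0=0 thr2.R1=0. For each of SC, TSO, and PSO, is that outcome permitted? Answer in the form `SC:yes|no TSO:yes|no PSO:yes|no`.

SC:yes TSO:yes PSO:yes

outcome vector order: (thr0.R0,thr2.R0,thr2.R1)
[SC] allowed = {1/0/0; 1/0/2; 1/2/2; 2/0/0; 2/0/2; 2/1/2; 2/2/2}
[TSO] allowed = {1/0/0; 1/0/2; 1/2/2; 2/0/0; 2/0/2; 2/1/2; 2/2/2}
[PSO] allowed = {1/0/0; 1/0/2; 1/2/0; 1/2/2; 2/0/0; 2/0/2; 2/1/0; 2/1/2; 2/2/0; 2/2/2}
target 1/0/0 ∈ {SC,TSO,PSO}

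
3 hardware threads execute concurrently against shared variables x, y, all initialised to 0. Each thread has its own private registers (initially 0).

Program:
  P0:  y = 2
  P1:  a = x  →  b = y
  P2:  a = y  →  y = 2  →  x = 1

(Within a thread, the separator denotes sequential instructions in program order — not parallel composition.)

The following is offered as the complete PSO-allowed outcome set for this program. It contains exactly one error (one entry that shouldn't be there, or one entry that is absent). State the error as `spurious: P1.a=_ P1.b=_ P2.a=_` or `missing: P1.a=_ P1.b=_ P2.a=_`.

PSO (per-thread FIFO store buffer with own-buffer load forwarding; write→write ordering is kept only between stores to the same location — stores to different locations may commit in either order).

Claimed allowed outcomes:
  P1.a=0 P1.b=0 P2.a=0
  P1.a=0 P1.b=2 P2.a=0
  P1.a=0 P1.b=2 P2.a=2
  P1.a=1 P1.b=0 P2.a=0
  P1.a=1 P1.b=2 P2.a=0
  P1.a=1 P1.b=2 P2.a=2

outcome vector order: (P1.a,P1.b,P2.a)
[PSO] allowed = {0/0/0, 0/0/2, 0/2/0, 0/2/2, 1/0/0, 1/2/0, 1/2/2}
PSO∖claimed = {0/0/2}

missing: P1.a=0 P1.b=0 P2.a=2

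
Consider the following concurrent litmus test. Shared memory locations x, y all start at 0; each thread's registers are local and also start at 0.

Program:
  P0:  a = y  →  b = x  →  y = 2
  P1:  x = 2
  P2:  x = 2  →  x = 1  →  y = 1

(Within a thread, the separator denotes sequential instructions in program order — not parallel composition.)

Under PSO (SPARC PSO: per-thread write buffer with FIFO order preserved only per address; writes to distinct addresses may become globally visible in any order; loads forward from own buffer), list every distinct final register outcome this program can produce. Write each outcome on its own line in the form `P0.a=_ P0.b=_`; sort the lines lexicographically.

P0.a=0 P0.b=0
P0.a=0 P0.b=1
P0.a=0 P0.b=2
P0.a=1 P0.b=0
P0.a=1 P0.b=1
P0.a=1 P0.b=2

outcome vector order: (P0.a,P0.b)
|PSO outcomes| = 6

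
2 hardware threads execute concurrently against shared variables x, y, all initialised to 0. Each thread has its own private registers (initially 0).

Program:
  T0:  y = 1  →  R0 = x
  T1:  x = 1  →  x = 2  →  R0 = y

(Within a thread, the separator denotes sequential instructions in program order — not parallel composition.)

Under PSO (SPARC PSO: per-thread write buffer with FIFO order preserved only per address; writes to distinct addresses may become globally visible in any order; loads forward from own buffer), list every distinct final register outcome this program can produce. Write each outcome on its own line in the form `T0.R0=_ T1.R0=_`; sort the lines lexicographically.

outcome vector order: (T0.R0,T1.R0)
|PSO outcomes| = 6

T0.R0=0 T1.R0=0
T0.R0=0 T1.R0=1
T0.R0=1 T1.R0=0
T0.R0=1 T1.R0=1
T0.R0=2 T1.R0=0
T0.R0=2 T1.R0=1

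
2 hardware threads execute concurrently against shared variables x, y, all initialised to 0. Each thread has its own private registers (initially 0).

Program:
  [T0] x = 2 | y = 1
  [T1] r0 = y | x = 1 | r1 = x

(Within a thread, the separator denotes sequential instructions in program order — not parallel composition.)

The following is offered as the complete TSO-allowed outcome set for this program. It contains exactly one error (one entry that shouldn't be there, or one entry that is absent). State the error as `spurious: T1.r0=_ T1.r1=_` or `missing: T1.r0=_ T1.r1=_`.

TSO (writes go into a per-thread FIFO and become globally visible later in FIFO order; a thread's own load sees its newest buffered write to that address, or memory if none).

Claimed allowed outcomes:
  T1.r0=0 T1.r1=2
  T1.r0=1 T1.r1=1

missing: T1.r0=0 T1.r1=1

outcome vector order: (T1.r0,T1.r1)
[TSO] allowed = {01, 02, 11}
TSO∖claimed = {01}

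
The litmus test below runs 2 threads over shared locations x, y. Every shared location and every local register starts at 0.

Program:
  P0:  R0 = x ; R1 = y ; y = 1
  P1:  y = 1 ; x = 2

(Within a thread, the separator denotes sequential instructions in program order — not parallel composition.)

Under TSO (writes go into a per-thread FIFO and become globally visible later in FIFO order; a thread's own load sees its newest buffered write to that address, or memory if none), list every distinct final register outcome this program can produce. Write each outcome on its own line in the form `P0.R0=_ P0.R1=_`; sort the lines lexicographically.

P0.R0=0 P0.R1=0
P0.R0=0 P0.R1=1
P0.R0=2 P0.R1=1

outcome vector order: (P0.R0,P0.R1)
|TSO outcomes| = 3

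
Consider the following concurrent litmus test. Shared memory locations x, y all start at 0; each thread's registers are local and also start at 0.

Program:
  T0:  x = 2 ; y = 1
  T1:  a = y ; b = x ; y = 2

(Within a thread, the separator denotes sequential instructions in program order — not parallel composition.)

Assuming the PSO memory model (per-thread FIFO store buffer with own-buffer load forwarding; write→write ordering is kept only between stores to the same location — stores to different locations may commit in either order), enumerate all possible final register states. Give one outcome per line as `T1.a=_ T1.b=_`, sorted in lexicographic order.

outcome vector order: (T1.a,T1.b)
|PSO outcomes| = 4

T1.a=0 T1.b=0
T1.a=0 T1.b=2
T1.a=1 T1.b=0
T1.a=1 T1.b=2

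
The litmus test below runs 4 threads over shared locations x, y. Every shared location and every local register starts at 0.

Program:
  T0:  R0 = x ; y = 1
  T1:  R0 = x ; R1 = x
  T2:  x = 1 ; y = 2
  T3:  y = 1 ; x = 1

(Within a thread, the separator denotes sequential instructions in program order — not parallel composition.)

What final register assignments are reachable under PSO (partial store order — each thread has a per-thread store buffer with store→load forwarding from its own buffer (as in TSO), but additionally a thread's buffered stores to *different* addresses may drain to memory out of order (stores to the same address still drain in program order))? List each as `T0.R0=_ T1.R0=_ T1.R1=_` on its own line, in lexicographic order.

T0.R0=0 T1.R0=0 T1.R1=0
T0.R0=0 T1.R0=0 T1.R1=1
T0.R0=0 T1.R0=1 T1.R1=1
T0.R0=1 T1.R0=0 T1.R1=0
T0.R0=1 T1.R0=0 T1.R1=1
T0.R0=1 T1.R0=1 T1.R1=1

outcome vector order: (T0.R0,T1.R0,T1.R1)
|PSO outcomes| = 6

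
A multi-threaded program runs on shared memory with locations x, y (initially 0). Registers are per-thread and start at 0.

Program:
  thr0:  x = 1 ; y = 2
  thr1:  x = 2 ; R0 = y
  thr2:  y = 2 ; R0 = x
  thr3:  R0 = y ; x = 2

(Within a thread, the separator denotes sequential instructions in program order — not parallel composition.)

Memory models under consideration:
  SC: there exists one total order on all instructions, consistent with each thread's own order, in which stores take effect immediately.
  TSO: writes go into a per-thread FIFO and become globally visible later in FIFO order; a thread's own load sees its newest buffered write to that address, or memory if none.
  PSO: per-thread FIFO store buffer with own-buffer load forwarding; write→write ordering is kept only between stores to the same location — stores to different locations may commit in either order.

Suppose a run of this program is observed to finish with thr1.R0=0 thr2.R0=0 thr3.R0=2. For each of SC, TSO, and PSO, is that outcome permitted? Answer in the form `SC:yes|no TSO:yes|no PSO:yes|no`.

outcome vector order: (thr1.R0,thr2.R0,thr3.R0)
[SC] allowed = {010 012 020 022 200 202 210 212 220 222}
[TSO] allowed = {000 002 010 012 020 022 200 202 210 212 220 222}
[PSO] allowed = {000 002 010 012 020 022 200 202 210 212 220 222}
target 002 ∈ {TSO,PSO}

SC:no TSO:yes PSO:yes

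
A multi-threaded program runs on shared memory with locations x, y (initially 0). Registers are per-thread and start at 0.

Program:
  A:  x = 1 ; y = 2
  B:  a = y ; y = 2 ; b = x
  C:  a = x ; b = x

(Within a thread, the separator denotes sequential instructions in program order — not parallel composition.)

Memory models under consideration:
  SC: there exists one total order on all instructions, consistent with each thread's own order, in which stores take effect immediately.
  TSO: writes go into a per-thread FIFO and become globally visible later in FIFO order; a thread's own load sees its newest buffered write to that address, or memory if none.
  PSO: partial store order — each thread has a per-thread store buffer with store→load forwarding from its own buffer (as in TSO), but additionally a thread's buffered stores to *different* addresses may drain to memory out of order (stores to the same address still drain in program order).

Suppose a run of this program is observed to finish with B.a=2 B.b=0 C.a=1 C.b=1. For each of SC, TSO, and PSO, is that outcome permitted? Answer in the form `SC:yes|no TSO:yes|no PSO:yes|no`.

outcome vector order: (B.a,B.b,C.a,C.b)
[SC] allowed = {(0,0,0,0); (0,0,0,1); (0,0,1,1); (0,1,0,0); (0,1,0,1); (0,1,1,1); (2,1,0,0); (2,1,0,1); (2,1,1,1)}
[TSO] allowed = {(0,0,0,0); (0,0,0,1); (0,0,1,1); (0,1,0,0); (0,1,0,1); (0,1,1,1); (2,1,0,0); (2,1,0,1); (2,1,1,1)}
[PSO] allowed = {(0,0,0,0); (0,0,0,1); (0,0,1,1); (0,1,0,0); (0,1,0,1); (0,1,1,1); (2,0,0,0); (2,0,0,1); (2,0,1,1); (2,1,0,0); (2,1,0,1); (2,1,1,1)}
target (2,0,1,1) ∈ {PSO}

SC:no TSO:no PSO:yes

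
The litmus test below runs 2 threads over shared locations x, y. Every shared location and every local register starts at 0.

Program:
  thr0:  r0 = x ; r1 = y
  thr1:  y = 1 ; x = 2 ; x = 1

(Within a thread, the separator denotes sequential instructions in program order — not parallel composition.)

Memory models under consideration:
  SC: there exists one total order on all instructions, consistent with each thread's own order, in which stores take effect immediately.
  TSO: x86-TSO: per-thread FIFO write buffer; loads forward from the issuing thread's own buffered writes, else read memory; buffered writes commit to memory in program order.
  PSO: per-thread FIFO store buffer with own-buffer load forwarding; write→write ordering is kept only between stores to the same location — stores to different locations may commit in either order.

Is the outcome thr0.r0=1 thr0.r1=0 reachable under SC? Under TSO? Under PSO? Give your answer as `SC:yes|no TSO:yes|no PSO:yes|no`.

outcome vector order: (thr0.r0,thr0.r1)
SC (4): <0 0>; <0 1>; <1 1>; <2 1>
TSO (4): <0 0>; <0 1>; <1 1>; <2 1>
PSO (6): <0 0>; <0 1>; <1 0>; <1 1>; <2 0>; <2 1>
target <1 0> ∈ {PSO}

SC:no TSO:no PSO:yes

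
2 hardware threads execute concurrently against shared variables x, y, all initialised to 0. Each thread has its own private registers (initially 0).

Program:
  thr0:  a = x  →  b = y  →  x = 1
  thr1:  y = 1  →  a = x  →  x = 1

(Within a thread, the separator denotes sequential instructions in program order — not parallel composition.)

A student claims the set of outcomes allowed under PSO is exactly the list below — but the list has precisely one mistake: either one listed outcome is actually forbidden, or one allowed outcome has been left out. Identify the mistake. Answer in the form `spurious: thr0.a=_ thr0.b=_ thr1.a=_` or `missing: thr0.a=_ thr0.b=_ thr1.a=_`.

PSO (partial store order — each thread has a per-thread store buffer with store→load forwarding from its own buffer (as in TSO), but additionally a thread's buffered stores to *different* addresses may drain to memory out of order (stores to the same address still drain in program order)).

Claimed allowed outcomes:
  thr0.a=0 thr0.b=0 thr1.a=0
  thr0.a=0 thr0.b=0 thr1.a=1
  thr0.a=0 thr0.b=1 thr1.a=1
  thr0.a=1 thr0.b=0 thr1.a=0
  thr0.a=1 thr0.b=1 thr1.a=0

outcome vector order: (thr0.a,thr0.b,thr1.a)
under PSO → <0 0 0> <0 0 1> <0 1 0> <0 1 1> <1 0 0> <1 1 0>
PSO∖claimed = {<0 1 0>}

missing: thr0.a=0 thr0.b=1 thr1.a=0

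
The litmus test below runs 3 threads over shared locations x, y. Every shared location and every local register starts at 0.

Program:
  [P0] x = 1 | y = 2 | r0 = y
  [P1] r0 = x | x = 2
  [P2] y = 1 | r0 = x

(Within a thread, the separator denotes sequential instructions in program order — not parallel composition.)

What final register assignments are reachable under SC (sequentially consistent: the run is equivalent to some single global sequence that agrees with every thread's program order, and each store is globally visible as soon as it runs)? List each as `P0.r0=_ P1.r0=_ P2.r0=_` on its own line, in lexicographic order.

outcome vector order: (P0.r0,P1.r0,P2.r0)
|SC outcomes| = 10

P0.r0=1 P1.r0=0 P2.r0=1
P0.r0=1 P1.r0=0 P2.r0=2
P0.r0=1 P1.r0=1 P2.r0=1
P0.r0=1 P1.r0=1 P2.r0=2
P0.r0=2 P1.r0=0 P2.r0=0
P0.r0=2 P1.r0=0 P2.r0=1
P0.r0=2 P1.r0=0 P2.r0=2
P0.r0=2 P1.r0=1 P2.r0=0
P0.r0=2 P1.r0=1 P2.r0=1
P0.r0=2 P1.r0=1 P2.r0=2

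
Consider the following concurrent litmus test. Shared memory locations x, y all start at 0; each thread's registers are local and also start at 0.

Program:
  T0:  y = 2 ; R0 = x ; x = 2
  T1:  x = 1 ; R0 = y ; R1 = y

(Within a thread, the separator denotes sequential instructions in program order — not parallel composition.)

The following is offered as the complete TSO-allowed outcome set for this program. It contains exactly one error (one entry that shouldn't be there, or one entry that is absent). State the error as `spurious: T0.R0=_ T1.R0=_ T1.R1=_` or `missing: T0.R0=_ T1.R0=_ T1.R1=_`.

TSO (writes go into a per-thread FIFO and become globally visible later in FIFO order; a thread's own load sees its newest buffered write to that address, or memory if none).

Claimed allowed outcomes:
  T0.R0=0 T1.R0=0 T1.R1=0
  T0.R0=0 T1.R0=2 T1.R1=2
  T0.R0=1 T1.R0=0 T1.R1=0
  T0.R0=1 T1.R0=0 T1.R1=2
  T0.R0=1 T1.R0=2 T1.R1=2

missing: T0.R0=0 T1.R0=0 T1.R1=2

outcome vector order: (T0.R0,T1.R0,T1.R1)
TSO (6): 0/0/0 0/0/2 0/2/2 1/0/0 1/0/2 1/2/2
TSO∖claimed = {0/0/2}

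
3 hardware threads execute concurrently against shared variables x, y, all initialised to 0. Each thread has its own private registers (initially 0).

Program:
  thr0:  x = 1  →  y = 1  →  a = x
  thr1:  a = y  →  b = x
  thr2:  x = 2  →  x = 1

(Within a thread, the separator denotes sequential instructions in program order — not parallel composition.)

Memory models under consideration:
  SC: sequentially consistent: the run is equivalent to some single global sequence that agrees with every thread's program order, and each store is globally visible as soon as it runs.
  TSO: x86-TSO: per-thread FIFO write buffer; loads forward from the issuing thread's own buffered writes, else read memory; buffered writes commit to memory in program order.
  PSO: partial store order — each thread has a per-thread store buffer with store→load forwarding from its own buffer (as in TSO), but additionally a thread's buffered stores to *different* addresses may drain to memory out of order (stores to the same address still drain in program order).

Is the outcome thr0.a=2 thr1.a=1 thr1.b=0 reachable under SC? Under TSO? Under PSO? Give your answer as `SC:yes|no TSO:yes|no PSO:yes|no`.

SC:no TSO:no PSO:yes

outcome vector order: (thr0.a,thr1.a,thr1.b)
SC: 10 outcomes — {(1,0,0); (1,0,1); (1,0,2); (1,1,1); (1,1,2); (2,0,0); (2,0,1); (2,0,2); (2,1,1); (2,1,2)}
TSO: 10 outcomes — {(1,0,0); (1,0,1); (1,0,2); (1,1,1); (1,1,2); (2,0,0); (2,0,1); (2,0,2); (2,1,1); (2,1,2)}
PSO: 12 outcomes — {(1,0,0); (1,0,1); (1,0,2); (1,1,0); (1,1,1); (1,1,2); (2,0,0); (2,0,1); (2,0,2); (2,1,0); (2,1,1); (2,1,2)}
target (2,1,0) ∈ {PSO}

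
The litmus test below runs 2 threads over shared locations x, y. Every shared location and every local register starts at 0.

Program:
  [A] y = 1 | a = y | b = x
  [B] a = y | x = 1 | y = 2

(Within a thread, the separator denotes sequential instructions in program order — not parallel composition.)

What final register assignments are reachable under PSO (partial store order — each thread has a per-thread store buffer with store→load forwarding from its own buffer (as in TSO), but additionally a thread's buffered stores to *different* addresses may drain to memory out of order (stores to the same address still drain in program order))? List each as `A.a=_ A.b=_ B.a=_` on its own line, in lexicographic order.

A.a=1 A.b=0 B.a=0
A.a=1 A.b=0 B.a=1
A.a=1 A.b=1 B.a=0
A.a=1 A.b=1 B.a=1
A.a=2 A.b=0 B.a=0
A.a=2 A.b=0 B.a=1
A.a=2 A.b=1 B.a=0
A.a=2 A.b=1 B.a=1

outcome vector order: (A.a,A.b,B.a)
|PSO outcomes| = 8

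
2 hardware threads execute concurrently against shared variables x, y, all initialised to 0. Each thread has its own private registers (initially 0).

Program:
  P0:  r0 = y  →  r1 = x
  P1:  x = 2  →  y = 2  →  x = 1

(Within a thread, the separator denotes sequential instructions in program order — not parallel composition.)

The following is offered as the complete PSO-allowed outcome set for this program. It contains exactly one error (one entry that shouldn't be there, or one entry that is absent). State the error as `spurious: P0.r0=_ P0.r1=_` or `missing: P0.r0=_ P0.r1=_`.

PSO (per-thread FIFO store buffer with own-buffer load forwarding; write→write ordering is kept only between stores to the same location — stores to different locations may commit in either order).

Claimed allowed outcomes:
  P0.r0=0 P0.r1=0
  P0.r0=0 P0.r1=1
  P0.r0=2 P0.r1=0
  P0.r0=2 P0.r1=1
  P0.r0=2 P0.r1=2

missing: P0.r0=0 P0.r1=2

outcome vector order: (P0.r0,P0.r1)
under PSO → 0/0, 0/1, 0/2, 2/0, 2/1, 2/2
PSO∖claimed = {0/2}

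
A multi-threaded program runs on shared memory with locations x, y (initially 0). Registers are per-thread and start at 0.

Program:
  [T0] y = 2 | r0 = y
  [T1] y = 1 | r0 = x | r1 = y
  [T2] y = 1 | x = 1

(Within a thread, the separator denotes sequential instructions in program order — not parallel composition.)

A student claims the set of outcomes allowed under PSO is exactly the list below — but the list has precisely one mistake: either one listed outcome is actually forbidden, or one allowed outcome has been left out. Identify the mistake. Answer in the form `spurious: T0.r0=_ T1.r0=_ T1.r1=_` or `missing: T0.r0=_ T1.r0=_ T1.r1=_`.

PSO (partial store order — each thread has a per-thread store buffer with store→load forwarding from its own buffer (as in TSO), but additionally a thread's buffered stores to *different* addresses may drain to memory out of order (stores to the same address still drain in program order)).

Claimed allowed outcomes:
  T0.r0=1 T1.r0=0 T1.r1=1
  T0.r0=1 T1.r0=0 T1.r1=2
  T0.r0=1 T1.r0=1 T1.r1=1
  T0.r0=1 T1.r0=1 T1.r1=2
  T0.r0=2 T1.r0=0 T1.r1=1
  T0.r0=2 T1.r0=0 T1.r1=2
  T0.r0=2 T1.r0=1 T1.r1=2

missing: T0.r0=2 T1.r0=1 T1.r1=1

outcome vector order: (T0.r0,T1.r0,T1.r1)
PSO (8): 101; 102; 111; 112; 201; 202; 211; 212
PSO∖claimed = {211}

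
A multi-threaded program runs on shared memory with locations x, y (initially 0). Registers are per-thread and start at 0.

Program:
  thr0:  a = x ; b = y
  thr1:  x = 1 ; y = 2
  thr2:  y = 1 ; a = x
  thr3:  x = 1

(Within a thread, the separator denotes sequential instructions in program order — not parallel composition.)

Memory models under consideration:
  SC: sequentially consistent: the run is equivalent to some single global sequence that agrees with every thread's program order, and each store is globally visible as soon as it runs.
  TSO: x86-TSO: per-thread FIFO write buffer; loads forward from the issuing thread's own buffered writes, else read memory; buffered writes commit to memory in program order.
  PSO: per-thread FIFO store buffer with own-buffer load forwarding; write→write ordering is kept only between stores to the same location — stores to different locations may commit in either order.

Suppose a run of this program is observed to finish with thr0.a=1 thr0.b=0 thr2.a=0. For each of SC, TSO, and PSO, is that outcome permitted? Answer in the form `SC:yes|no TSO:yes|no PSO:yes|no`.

SC:no TSO:yes PSO:yes

outcome vector order: (thr0.a,thr0.b,thr2.a)
[SC] allowed = {<0 0 0>, <0 0 1>, <0 1 0>, <0 1 1>, <0 2 0>, <0 2 1>, <1 0 1>, <1 1 0>, <1 1 1>, <1 2 0>, <1 2 1>}
[TSO] allowed = {<0 0 0>, <0 0 1>, <0 1 0>, <0 1 1>, <0 2 0>, <0 2 1>, <1 0 0>, <1 0 1>, <1 1 0>, <1 1 1>, <1 2 0>, <1 2 1>}
[PSO] allowed = {<0 0 0>, <0 0 1>, <0 1 0>, <0 1 1>, <0 2 0>, <0 2 1>, <1 0 0>, <1 0 1>, <1 1 0>, <1 1 1>, <1 2 0>, <1 2 1>}
target <1 0 0> ∈ {TSO,PSO}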